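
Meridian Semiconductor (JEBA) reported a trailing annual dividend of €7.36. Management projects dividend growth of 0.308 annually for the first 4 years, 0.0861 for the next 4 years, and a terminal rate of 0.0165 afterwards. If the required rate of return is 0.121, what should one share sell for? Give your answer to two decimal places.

€211.33

Three-stage DDM. Project D₁…D_8; terminal Gordon value at t=8 with g = 0.0165; discount at r = 0.121.
D_1 = 9.6269
D_2 = 12.5920
D_3 = 16.4703
D_4 = 21.5431
D_5 = 23.3980
D_6 = 25.4126
D_7 = 27.6006
D_8 = 29.9770
TV_8 = 30.4716/(0.121−0.0165) = 291.5944
P₀ = Σ Dₜ/(1+r)ᵗ + TV_8/(1+r)^8 = 211.3265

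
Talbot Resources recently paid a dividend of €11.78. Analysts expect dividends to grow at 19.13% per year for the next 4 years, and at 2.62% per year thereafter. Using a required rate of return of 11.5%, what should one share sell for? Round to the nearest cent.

€233.15

Two-stage DDM. Project D₁…D_4 at 0.1913, terminal growth 0.0262, discount at r = 0.115.
D_1 = 14.0335
D_2 = 16.7181
D_3 = 19.9163
D_4 = 23.7263
Terminal value at t=4: TV = D_5/(r−g) = 24.3479/(0.115−0.0262) = 274.1883
P₀ = 14.0335/(1+0.115)^1 + 16.7181/(1+0.115)^2 + 19.9163/(1+0.115)^3 + 23.7263/(1+0.115)^4 + 274.1883/(1+0.115)^4 = 233.1502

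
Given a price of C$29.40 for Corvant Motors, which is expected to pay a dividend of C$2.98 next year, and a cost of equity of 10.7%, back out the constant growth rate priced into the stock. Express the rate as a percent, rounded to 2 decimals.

From P₀ = D₁/(r − g), the implied growth is g = r − D₁/P₀.
g = 0.107 − 2.98/29.40 = 0.107 − 0.10136 = 0.00564

0.56%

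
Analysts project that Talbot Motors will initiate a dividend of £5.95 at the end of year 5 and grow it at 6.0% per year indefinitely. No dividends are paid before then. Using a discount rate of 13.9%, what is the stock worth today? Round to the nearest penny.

Deferred-dividend DDM. At t=4 the remaining stream is a growing perpetuity with first payment D_5 = 5.95.
V_4 = D_5/(r−g) = 5.95/(0.139−0.06) = 75.3165
P₀ = V_4/(1+r)^4 = 75.3165/(1+0.139)^4 = 44.7502

£44.75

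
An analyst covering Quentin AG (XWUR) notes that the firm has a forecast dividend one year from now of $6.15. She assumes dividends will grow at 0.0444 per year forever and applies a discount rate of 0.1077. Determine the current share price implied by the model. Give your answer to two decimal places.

$97.16

Gordon growth model: P₀ = D₁/(r − g), with D₁ = 6.15 given directly.
P₀ = 6.1500 / (0.1077 − 0.0444) = 6.1500 / 0.0633 = 97.1564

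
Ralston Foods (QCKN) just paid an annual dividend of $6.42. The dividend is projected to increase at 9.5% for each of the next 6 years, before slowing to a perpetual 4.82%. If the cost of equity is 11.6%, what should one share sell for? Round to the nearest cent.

Two-stage DDM. Project D₁…D_6 at 0.095, terminal growth 0.0482, discount at r = 0.116.
D_1 = 7.0299
D_2 = 7.6977
D_3 = 8.4290
D_4 = 9.2298
D_5 = 10.1066
D_6 = 11.0667
Terminal value at t=6: TV = D_7/(r−g) = 11.6002/(0.116−0.0482) = 171.0938
P₀ = 7.0299/(1+0.116)^1 + 7.6977/(1+0.116)^2 + 8.4290/(1+0.116)^3 + 9.2298/(1+0.116)^4 + 10.1066/(1+0.116)^5 + 11.0667/(1+0.116)^6 + 171.0938/(1+0.116)^6 = 124.6235

$124.62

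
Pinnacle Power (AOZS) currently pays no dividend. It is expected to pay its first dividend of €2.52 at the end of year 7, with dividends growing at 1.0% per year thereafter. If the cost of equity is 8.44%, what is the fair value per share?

€20.83

Deferred-dividend DDM. At t=6 the remaining stream is a growing perpetuity with first payment D_7 = 2.52.
V_6 = D_7/(r−g) = 2.52/(0.0844−0.01) = 33.8710
P₀ = V_6/(1+r)^6 = 33.8710/(1+0.0844)^6 = 20.8301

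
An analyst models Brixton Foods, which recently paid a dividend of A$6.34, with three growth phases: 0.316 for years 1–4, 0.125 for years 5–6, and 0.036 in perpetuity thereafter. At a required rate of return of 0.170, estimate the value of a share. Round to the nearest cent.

A$126.00

Three-stage DDM. Project D₁…D_6; terminal Gordon value at t=6 with g = 0.036; discount at r = 0.17.
D_1 = 8.3434
D_2 = 10.9800
D_3 = 14.4496
D_4 = 19.0157
D_5 = 21.3927
D_6 = 24.0668
TV_6 = 24.9332/(0.17−0.036) = 186.0685
P₀ = Σ Dₜ/(1+r)ᵗ + TV_6/(1+r)^6 = 125.9981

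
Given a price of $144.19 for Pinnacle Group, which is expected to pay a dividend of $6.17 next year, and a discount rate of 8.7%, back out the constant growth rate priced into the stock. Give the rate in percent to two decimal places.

From P₀ = D₁/(r − g), the implied growth is g = r − D₁/P₀.
g = 0.087 − 6.17/144.19 = 0.087 − 0.04279 = 0.04421

4.42%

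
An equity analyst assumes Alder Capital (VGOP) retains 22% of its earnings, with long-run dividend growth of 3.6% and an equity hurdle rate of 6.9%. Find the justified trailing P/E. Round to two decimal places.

24.49

Payout ratio b = 1 − 0.22 = 0.78.
Justified trailing P/E = b(1+g)/(r−g) = 0.78×(1+0.036)/(0.069−0.036) = 24.4873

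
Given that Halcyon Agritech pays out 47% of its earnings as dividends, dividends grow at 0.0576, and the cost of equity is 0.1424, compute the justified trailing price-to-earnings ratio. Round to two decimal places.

Justified trailing P/E = b(1+g)/(r−g) = 0.47×(1+0.0576)/(0.1424−0.0576) = 5.8617

5.86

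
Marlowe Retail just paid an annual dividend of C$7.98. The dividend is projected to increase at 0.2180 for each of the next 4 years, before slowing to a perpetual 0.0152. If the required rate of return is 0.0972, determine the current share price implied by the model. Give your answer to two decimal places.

C$191.76

Two-stage DDM. Project D₁…D_4 at 0.218, terminal growth 0.0152, discount at r = 0.0972.
D_1 = 9.7196
D_2 = 11.8385
D_3 = 14.4193
D_4 = 17.5627
Terminal value at t=4: TV = D_5/(r−g) = 17.8297/(0.0972−0.0152) = 217.4352
P₀ = 9.7196/(1+0.0972)^1 + 11.8385/(1+0.0972)^2 + 14.4193/(1+0.0972)^3 + 17.5627/(1+0.0972)^4 + 217.4352/(1+0.0972)^4 = 191.7605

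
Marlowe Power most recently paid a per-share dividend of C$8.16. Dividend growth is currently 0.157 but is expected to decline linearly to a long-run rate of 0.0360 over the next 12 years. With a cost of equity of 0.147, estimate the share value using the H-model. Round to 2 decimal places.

C$129.53

H-model: P₀ = D₀[(1+g_L) + H(g_S−g_L)]/(r−g_L), with H = 12/2 = 6.
P₀ = 8.16 × [(1+0.036) + 6×(0.157−0.036)] / (0.147−0.036)
   = 8.16 × 1.7620 / 0.111 = 129.5308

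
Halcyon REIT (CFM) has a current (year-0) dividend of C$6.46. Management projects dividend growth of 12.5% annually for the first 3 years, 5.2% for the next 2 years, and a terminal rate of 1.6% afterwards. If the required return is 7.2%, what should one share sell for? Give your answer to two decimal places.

C$166.33

Three-stage DDM. Project D₁…D_5; terminal Gordon value at t=5 with g = 0.016; discount at r = 0.072.
D_1 = 7.2675
D_2 = 8.1759
D_3 = 9.1979
D_4 = 9.6762
D_5 = 10.1794
TV_5 = 10.3423/(0.072−0.016) = 184.6831
P₀ = Σ Dₜ/(1+r)ᵗ + TV_5/(1+r)^5 = 166.3303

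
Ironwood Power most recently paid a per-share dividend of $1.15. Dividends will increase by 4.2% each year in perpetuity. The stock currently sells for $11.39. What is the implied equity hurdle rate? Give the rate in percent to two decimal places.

Rearranging the constant-growth DDM: r = D₁/P₀ + g.
D₁ = 1.15 × (1 + 0.042) = 1.1983.
r = 1.1983 / 11.39 + 0.042 = 0.10521 + 0.042 = 0.14721

14.72%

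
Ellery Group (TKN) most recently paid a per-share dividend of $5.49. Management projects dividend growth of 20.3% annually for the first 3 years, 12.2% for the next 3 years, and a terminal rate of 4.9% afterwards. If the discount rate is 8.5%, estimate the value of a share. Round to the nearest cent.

$285.46

Three-stage DDM. Project D₁…D_6; terminal Gordon value at t=6 with g = 0.049; discount at r = 0.085.
D_1 = 6.6045
D_2 = 7.9452
D_3 = 9.5580
D_4 = 10.7241
D_5 = 12.0325
D_6 = 13.5004
TV_6 = 14.1620/(0.085−0.049) = 393.3877
P₀ = Σ Dₜ/(1+r)ᵗ + TV_6/(1+r)^6 = 285.4597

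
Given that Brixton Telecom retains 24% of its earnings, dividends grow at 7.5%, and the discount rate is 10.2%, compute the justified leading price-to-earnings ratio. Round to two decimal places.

Payout ratio b = 1 − 0.24 = 0.76.
Justified leading P/E = b/(r−g) = 0.76/(0.102−0.075) = 28.1481

28.15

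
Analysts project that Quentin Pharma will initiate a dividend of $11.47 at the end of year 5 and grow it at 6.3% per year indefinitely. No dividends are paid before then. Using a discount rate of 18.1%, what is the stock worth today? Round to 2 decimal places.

$49.97

Deferred-dividend DDM. At t=4 the remaining stream is a growing perpetuity with first payment D_5 = 11.47.
V_4 = D_5/(r−g) = 11.47/(0.181−0.063) = 97.2034
P₀ = V_4/(1+r)^4 = 97.2034/(1+0.181)^4 = 49.9668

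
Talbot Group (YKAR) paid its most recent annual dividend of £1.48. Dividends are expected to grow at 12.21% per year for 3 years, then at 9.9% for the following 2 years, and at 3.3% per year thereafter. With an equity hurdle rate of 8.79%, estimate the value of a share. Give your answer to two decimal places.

£39.21

Three-stage DDM. Project D₁…D_5; terminal Gordon value at t=5 with g = 0.033; discount at r = 0.0879.
D_1 = 1.6607
D_2 = 1.8635
D_3 = 2.0910
D_4 = 2.2980
D_5 = 2.5255
TV_5 = 2.6089/(0.0879−0.033) = 47.5204
P₀ = Σ Dₜ/(1+r)ᵗ + TV_5/(1+r)^5 = 39.2072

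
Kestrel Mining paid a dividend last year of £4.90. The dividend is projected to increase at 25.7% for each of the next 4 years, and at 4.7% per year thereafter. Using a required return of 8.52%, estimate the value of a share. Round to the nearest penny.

£270.44

Two-stage DDM. Project D₁…D_4 at 0.257, terminal growth 0.047, discount at r = 0.0852.
D_1 = 6.1593
D_2 = 7.7422
D_3 = 9.7320
D_4 = 12.2331
Terminal value at t=4: TV = D_5/(r−g) = 12.8081/(0.0852−0.047) = 335.2899
P₀ = 6.1593/(1+0.0852)^1 + 7.7422/(1+0.0852)^2 + 9.7320/(1+0.0852)^3 + 12.2331/(1+0.0852)^4 + 335.2899/(1+0.0852)^4 = 270.4439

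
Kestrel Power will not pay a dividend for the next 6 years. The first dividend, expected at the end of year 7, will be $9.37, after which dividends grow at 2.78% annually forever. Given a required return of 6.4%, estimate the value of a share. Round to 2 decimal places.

$178.39

Deferred-dividend DDM. At t=6 the remaining stream is a growing perpetuity with first payment D_7 = 9.37.
V_6 = D_7/(r−g) = 9.37/(0.064−0.0278) = 258.8398
P₀ = V_6/(1+r)^6 = 258.8398/(1+0.064)^6 = 178.3944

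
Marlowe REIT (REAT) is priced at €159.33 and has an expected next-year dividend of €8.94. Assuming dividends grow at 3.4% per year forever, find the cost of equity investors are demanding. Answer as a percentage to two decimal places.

Rearranging the constant-growth DDM: r = D₁/P₀ + g.
r = 8.9400 / 159.33 + 0.034 = 0.05611 + 0.034 = 0.09011

9.01%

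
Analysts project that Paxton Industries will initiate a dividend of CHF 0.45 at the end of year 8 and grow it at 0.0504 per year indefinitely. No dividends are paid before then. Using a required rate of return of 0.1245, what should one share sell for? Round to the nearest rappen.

Deferred-dividend DDM. At t=7 the remaining stream is a growing perpetuity with first payment D_8 = 0.45.
V_7 = D_8/(r−g) = 0.45/(0.1245−0.0504) = 6.0729
P₀ = V_7/(1+r)^7 = 6.0729/(1+0.1245)^7 = 2.6710

CHF 2.67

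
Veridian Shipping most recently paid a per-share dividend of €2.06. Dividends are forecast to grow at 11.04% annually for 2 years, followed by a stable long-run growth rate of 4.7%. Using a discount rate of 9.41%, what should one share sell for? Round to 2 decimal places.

€51.38

Two-stage DDM. Project D₁…D_2 at 0.1104, terminal growth 0.047, discount at r = 0.0941.
D_1 = 2.2874
D_2 = 2.5400
Terminal value at t=2: TV = D_3/(r−g) = 2.6593/(0.0941−0.047) = 56.4614
P₀ = 2.2874/(1+0.0941)^1 + 2.5400/(1+0.0941)^2 + 56.4614/(1+0.0941)^2 = 51.3795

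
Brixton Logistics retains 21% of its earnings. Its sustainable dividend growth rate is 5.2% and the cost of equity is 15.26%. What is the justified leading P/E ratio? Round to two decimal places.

7.85

Payout ratio b = 1 − 0.21 = 0.79.
Justified leading P/E = b/(r−g) = 0.79/(0.1526−0.052) = 7.8529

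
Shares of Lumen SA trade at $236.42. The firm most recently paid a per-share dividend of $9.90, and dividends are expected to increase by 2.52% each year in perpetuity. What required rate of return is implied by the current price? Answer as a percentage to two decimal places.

Rearranging the constant-growth DDM: r = D₁/P₀ + g.
D₁ = 9.90 × (1 + 0.0252) = 10.1495.
r = 10.1495 / 236.42 + 0.0252 = 0.04293 + 0.0252 = 0.06813

6.81%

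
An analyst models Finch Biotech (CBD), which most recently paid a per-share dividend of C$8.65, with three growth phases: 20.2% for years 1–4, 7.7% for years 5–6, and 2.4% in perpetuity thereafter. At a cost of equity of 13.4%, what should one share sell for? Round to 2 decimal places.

Three-stage DDM. Project D₁…D_6; terminal Gordon value at t=6 with g = 0.024; discount at r = 0.134.
D_1 = 10.3973
D_2 = 12.4976
D_3 = 15.0221
D_4 = 18.0565
D_5 = 19.4469
D_6 = 20.9443
TV_6 = 21.4469/(0.134−0.024) = 194.9722
P₀ = Σ Dₜ/(1+r)ᵗ + TV_6/(1+r)^6 = 152.0106

C$152.01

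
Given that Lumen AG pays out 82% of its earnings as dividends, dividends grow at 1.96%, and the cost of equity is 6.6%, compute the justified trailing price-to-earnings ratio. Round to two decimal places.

Justified trailing P/E = b(1+g)/(r−g) = 0.82×(1+0.0196)/(0.066−0.0196) = 18.0188

18.02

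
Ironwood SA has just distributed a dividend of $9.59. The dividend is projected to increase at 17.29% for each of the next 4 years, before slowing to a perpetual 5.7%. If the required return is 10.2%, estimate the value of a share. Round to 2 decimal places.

$334.01

Two-stage DDM. Project D₁…D_4 at 0.1729, terminal growth 0.057, discount at r = 0.102.
D_1 = 11.2481
D_2 = 13.1929
D_3 = 15.4740
D_4 = 18.1494
Terminal value at t=4: TV = D_5/(r−g) = 19.1839/(0.102−0.057) = 426.3095
P₀ = 11.2481/(1+0.102)^1 + 13.1929/(1+0.102)^2 + 15.4740/(1+0.102)^3 + 18.1494/(1+0.102)^4 + 426.3095/(1+0.102)^4 = 334.0070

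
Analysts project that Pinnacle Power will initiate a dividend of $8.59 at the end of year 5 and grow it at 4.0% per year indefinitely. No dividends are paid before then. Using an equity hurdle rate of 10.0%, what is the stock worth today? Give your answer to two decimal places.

$97.78

Deferred-dividend DDM. At t=4 the remaining stream is a growing perpetuity with first payment D_5 = 8.59.
V_4 = D_5/(r−g) = 8.59/(0.1−0.04) = 143.1667
P₀ = V_4/(1+r)^4 = 143.1667/(1+0.1)^4 = 97.7848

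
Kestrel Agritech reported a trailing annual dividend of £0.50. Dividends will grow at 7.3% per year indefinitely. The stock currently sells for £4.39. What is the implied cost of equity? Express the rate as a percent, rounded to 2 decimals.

Rearranging the constant-growth DDM: r = D₁/P₀ + g.
D₁ = 0.50 × (1 + 0.073) = 0.5365.
r = 0.5365 / 4.39 + 0.073 = 0.12221 + 0.073 = 0.19521

19.52%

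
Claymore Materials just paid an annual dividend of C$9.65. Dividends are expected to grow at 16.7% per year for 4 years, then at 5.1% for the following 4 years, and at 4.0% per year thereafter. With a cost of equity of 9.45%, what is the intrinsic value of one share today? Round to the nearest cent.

C$292.92

Three-stage DDM. Project D₁…D_8; terminal Gordon value at t=8 with g = 0.04; discount at r = 0.0945.
D_1 = 11.2616
D_2 = 13.1422
D_3 = 15.3370
D_4 = 17.8983
D_5 = 18.8111
D_6 = 19.7704
D_7 = 20.7787
D_8 = 21.8384
TV_8 = 22.7120/(0.0945−0.04) = 416.7335
P₀ = Σ Dₜ/(1+r)ᵗ + TV_8/(1+r)^8 = 292.9188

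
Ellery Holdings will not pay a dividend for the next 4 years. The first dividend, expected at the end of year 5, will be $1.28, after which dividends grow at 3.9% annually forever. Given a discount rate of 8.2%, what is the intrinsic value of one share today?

$21.72

Deferred-dividend DDM. At t=4 the remaining stream is a growing perpetuity with first payment D_5 = 1.28.
V_4 = D_5/(r−g) = 1.28/(0.082−0.039) = 29.7674
P₀ = V_4/(1+r)^4 = 29.7674/(1+0.082)^4 = 21.7186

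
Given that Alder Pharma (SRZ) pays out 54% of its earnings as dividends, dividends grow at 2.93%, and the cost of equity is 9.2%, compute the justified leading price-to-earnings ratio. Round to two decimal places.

Justified leading P/E = b/(r−g) = 0.54/(0.092−0.0293) = 8.6124

8.61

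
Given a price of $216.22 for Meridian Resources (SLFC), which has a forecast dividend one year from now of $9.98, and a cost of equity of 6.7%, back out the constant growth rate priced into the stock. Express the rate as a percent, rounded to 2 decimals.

2.08%

From P₀ = D₁/(r − g), the implied growth is g = r − D₁/P₀.
g = 0.067 − 9.98/216.22 = 0.067 − 0.04616 = 0.02084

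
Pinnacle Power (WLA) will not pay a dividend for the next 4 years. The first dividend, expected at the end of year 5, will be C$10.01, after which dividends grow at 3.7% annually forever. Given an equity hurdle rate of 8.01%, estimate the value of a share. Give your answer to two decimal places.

C$170.65

Deferred-dividend DDM. At t=4 the remaining stream is a growing perpetuity with first payment D_5 = 10.01.
V_4 = D_5/(r−g) = 10.01/(0.0801−0.037) = 232.2506
P₀ = V_4/(1+r)^4 = 232.2506/(1+0.0801)^4 = 170.6479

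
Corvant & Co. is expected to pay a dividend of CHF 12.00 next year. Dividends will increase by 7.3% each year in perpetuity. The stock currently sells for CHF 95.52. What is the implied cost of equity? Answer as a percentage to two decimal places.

Rearranging the constant-growth DDM: r = D₁/P₀ + g.
r = 12.0000 / 95.52 + 0.073 = 0.12563 + 0.073 = 0.19863

19.86%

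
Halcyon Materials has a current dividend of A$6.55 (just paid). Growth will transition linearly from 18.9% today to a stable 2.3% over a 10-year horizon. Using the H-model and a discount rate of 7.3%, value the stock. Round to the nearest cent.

A$242.74

H-model: P₀ = D₀[(1+g_L) + H(g_S−g_L)]/(r−g_L), with H = 10/2 = 5.
P₀ = 6.55 × [(1+0.023) + 5×(0.189−0.023)] / (0.073−0.023)
   = 6.55 × 1.8530 / 0.05 = 242.7430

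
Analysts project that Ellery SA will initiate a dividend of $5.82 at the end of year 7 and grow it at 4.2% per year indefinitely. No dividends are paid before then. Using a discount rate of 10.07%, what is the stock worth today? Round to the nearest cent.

Deferred-dividend DDM. At t=6 the remaining stream is a growing perpetuity with first payment D_7 = 5.82.
V_6 = D_7/(r−g) = 5.82/(0.1007−0.042) = 99.1482
P₀ = V_6/(1+r)^6 = 99.1482/(1+0.1007)^6 = 55.7534

$55.75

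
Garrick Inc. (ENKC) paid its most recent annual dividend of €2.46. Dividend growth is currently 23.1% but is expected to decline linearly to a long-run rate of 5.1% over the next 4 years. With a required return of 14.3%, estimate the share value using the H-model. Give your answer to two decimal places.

€37.73

H-model: P₀ = D₀[(1+g_L) + H(g_S−g_L)]/(r−g_L), with H = 4/2 = 2.
P₀ = 2.46 × [(1+0.051) + 2×(0.231−0.051)] / (0.143−0.051)
   = 2.46 × 1.4110 / 0.092 = 37.7289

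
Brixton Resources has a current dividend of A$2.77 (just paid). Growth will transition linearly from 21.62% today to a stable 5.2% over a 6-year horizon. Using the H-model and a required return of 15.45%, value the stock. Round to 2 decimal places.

H-model: P₀ = D₀[(1+g_L) + H(g_S−g_L)]/(r−g_L), with H = 6/2 = 3.
P₀ = 2.77 × [(1+0.052) + 3×(0.2162−0.052)] / (0.1545−0.052)
   = 2.77 × 1.5446 / 0.1025 = 41.7419

A$41.74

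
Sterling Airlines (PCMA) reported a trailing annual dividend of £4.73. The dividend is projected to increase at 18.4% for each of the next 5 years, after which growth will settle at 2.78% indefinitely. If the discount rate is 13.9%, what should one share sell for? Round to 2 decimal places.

£79.67

Two-stage DDM. Project D₁…D_5 at 0.184, terminal growth 0.0278, discount at r = 0.139.
D_1 = 5.6003
D_2 = 6.6308
D_3 = 7.8508
D_4 = 9.2954
D_5 = 11.0058
Terminal value at t=5: TV = D_6/(r−g) = 11.3117/(0.139−0.0278) = 101.7240
P₀ = 5.6003/(1+0.139)^1 + 6.6308/(1+0.139)^2 + 7.8508/(1+0.139)^3 + 9.2954/(1+0.139)^4 + 11.0058/(1+0.139)^5 + 101.7240/(1+0.139)^5 = 79.6698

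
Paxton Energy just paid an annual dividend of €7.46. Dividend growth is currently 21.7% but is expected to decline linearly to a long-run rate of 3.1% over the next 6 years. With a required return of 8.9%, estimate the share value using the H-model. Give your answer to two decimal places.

H-model: P₀ = D₀[(1+g_L) + H(g_S−g_L)]/(r−g_L), with H = 6/2 = 3.
P₀ = 7.46 × [(1+0.031) + 3×(0.217−0.031)] / (0.089−0.031)
   = 7.46 × 1.5890 / 0.058 = 204.3783

€204.38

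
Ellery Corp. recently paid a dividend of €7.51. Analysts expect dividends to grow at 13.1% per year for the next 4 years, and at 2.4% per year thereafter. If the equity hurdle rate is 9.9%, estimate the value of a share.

€147.30

Two-stage DDM. Project D₁…D_4 at 0.131, terminal growth 0.024, discount at r = 0.099.
D_1 = 8.4938
D_2 = 9.6065
D_3 = 10.8650
D_4 = 12.2883
Terminal value at t=4: TV = D_5/(r−g) = 12.5832/(0.099−0.024) = 167.7757
P₀ = 8.4938/(1+0.099)^1 + 9.6065/(1+0.099)^2 + 10.8650/(1+0.099)^3 + 12.2883/(1+0.099)^4 + 167.7757/(1+0.099)^4 = 147.3020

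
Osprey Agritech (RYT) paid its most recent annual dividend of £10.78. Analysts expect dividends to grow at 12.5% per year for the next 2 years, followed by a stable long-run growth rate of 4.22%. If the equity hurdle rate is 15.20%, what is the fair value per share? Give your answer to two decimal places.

£118.39

Two-stage DDM. Project D₁…D_2 at 0.125, terminal growth 0.0422, discount at r = 0.152.
D_1 = 12.1275
D_2 = 13.6434
Terminal value at t=2: TV = D_3/(r−g) = 14.2192/(0.152−0.0422) = 129.5008
P₀ = 12.1275/(1+0.152)^1 + 13.6434/(1+0.152)^2 + 129.5008/(1+0.152)^2 = 118.3895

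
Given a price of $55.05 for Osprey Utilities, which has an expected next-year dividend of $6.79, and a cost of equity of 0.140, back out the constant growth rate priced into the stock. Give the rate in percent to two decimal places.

1.67%

From P₀ = D₁/(r − g), the implied growth is g = r − D₁/P₀.
g = 0.14 − 6.79/55.05 = 0.14 − 0.12334 = 0.01666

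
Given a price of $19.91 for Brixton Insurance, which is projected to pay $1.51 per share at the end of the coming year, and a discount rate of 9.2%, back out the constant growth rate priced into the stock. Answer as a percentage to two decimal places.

From P₀ = D₁/(r − g), the implied growth is g = r − D₁/P₀.
g = 0.092 − 1.51/19.91 = 0.092 − 0.07584 = 0.01616

1.62%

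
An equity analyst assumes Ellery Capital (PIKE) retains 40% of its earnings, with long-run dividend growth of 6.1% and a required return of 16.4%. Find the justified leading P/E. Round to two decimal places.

5.83

Payout ratio b = 1 − 0.40 = 0.60.
Justified leading P/E = b/(r−g) = 0.60/(0.164−0.061) = 5.8252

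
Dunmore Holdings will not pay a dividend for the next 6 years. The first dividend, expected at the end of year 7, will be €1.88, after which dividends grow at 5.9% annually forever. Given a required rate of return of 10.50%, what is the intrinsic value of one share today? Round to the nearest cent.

Deferred-dividend DDM. At t=6 the remaining stream is a growing perpetuity with first payment D_7 = 1.88.
V_6 = D_7/(r−g) = 1.88/(0.105−0.059) = 40.8696
P₀ = V_6/(1+r)^6 = 40.8696/(1+0.105)^6 = 22.4505

€22.45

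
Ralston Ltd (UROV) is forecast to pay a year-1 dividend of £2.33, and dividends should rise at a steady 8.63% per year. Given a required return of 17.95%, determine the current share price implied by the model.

£25.00

Gordon growth model: P₀ = D₁/(r − g), with D₁ = 2.33 given directly.
P₀ = 2.3300 / (0.1795 − 0.0863) = 2.3300 / 0.0932 = 25.0000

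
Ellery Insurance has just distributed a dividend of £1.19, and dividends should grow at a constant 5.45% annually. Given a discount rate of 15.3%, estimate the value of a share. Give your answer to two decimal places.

Gordon growth model: P₀ = D₁/(r − g). D₁ = 1.19 × (1 + 0.0545) = 1.2549.
P₀ = 1.2549 / (0.153 − 0.0545) = 1.2549 / 0.0985 = 12.7396

£12.74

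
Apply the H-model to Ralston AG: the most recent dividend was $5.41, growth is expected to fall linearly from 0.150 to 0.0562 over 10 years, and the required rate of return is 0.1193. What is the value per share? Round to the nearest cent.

H-model: P₀ = D₀[(1+g_L) + H(g_S−g_L)]/(r−g_L), with H = 10/2 = 5.
P₀ = 5.41 × [(1+0.0562) + 5×(0.15−0.0562)] / (0.1193−0.0562)
   = 5.41 × 1.5252 / 0.0631 = 130.7660

$130.77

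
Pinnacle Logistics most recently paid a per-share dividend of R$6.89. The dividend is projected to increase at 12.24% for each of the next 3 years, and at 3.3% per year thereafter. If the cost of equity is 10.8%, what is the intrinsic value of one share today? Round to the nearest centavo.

R$119.86

Two-stage DDM. Project D₁…D_3 at 0.1224, terminal growth 0.033, discount at r = 0.108.
D_1 = 7.7333
D_2 = 8.6799
D_3 = 9.7423
Terminal value at t=3: TV = D_4/(r−g) = 10.0638/(0.108−0.033) = 134.1842
P₀ = 7.7333/(1+0.108)^1 + 8.6799/(1+0.108)^2 + 9.7423/(1+0.108)^3 + 134.1842/(1+0.108)^3 = 119.8585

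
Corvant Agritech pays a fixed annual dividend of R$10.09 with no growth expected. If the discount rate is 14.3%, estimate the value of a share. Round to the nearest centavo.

Zero-growth DDM (perpetuity): P₀ = D/r = 10.09 / 0.143 = 70.5594

R$70.56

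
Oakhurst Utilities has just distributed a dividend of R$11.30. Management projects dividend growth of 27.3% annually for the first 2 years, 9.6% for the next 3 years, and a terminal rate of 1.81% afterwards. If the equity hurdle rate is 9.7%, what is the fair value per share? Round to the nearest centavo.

R$269.71

Three-stage DDM. Project D₁…D_5; terminal Gordon value at t=5 with g = 0.0181; discount at r = 0.097.
D_1 = 14.3849
D_2 = 18.3120
D_3 = 20.0699
D_4 = 21.9966
D_5 = 24.1083
TV_5 = 24.5447/(0.097−0.0181) = 311.0859
P₀ = Σ Dₜ/(1+r)ᵗ + TV_5/(1+r)^5 = 269.7123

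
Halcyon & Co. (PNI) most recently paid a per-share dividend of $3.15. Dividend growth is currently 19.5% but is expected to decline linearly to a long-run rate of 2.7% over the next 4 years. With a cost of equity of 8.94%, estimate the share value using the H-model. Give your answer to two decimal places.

$68.81

H-model: P₀ = D₀[(1+g_L) + H(g_S−g_L)]/(r−g_L), with H = 4/2 = 2.
P₀ = 3.15 × [(1+0.027) + 2×(0.195−0.027)] / (0.0894−0.027)
   = 3.15 × 1.3630 / 0.0624 = 68.8053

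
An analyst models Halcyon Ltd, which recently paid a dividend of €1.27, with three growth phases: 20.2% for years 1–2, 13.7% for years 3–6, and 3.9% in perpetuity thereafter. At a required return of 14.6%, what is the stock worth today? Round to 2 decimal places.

€21.35

Three-stage DDM. Project D₁…D_6; terminal Gordon value at t=6 with g = 0.039; discount at r = 0.146.
D_1 = 1.5265
D_2 = 1.8349
D_3 = 2.0863
D_4 = 2.3721
D_5 = 2.6971
D_6 = 3.0666
TV_6 = 3.1862/(0.146−0.039) = 29.7774
P₀ = Σ Dₜ/(1+r)ᵗ + TV_6/(1+r)^6 = 21.3545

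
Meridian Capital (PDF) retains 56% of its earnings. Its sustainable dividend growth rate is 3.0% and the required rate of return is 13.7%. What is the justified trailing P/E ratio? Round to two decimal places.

4.24

Payout ratio b = 1 − 0.56 = 0.44.
Justified trailing P/E = b(1+g)/(r−g) = 0.44×(1+0.03)/(0.137−0.03) = 4.2355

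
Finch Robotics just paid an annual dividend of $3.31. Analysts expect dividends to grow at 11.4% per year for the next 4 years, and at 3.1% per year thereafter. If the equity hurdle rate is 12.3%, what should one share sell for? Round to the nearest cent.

Two-stage DDM. Project D₁…D_4 at 0.114, terminal growth 0.031, discount at r = 0.123.
D_1 = 3.6873
D_2 = 4.1077
D_3 = 4.5760
D_4 = 5.0976
Terminal value at t=4: TV = D_5/(r−g) = 5.2557/(0.123−0.031) = 57.1268
P₀ = 3.6873/(1+0.123)^1 + 4.1077/(1+0.123)^2 + 4.5760/(1+0.123)^3 + 5.0976/(1+0.123)^4 + 57.1268/(1+0.123)^4 = 48.8955

$48.90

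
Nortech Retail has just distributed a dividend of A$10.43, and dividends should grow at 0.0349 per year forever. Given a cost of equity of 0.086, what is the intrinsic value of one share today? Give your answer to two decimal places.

Gordon growth model: P₀ = D₁/(r − g). D₁ = 10.43 × (1 + 0.0349) = 10.7940.
P₀ = 10.7940 / (0.086 − 0.0349) = 10.7940 / 0.0511 = 211.2330

A$211.23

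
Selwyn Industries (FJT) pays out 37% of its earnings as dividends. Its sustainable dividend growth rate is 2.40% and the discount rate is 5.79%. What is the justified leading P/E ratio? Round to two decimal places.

Justified leading P/E = b/(r−g) = 0.37/(0.0579−0.024) = 10.9145

10.91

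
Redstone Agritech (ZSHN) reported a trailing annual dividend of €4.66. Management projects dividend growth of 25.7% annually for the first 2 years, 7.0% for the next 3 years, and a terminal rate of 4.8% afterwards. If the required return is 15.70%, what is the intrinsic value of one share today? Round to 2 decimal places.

€66.53

Three-stage DDM. Project D₁…D_5; terminal Gordon value at t=5 with g = 0.048; discount at r = 0.157.
D_1 = 5.8576
D_2 = 7.3630
D_3 = 7.8784
D_4 = 8.4299
D_5 = 9.0200
TV_5 = 9.4530/(0.157−0.048) = 86.7247
P₀ = Σ Dₜ/(1+r)ᵗ + TV_5/(1+r)^5 = 66.5335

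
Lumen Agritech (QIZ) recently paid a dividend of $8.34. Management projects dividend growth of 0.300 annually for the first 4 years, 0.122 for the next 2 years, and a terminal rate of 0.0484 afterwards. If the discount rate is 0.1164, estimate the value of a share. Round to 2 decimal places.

Three-stage DDM. Project D₁…D_6; terminal Gordon value at t=6 with g = 0.0484; discount at r = 0.1164.
D_1 = 10.8420
D_2 = 14.0946
D_3 = 18.3230
D_4 = 23.8199
D_5 = 26.7259
D_6 = 29.9865
TV_6 = 31.4378/(0.1164−0.0484) = 462.3206
P₀ = Σ Dₜ/(1+r)ᵗ + TV_6/(1+r)^6 = 319.2169

$319.22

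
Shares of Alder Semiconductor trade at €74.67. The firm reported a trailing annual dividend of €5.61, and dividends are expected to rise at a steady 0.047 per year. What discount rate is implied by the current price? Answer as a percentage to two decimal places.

Rearranging the constant-growth DDM: r = D₁/P₀ + g.
D₁ = 5.61 × (1 + 0.047) = 5.8737.
r = 5.8737 / 74.67 + 0.047 = 0.07866 + 0.047 = 0.12566

12.57%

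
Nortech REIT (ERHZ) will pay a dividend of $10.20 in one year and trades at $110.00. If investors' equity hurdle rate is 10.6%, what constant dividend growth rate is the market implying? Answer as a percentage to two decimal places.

1.33%

From P₀ = D₁/(r − g), the implied growth is g = r − D₁/P₀.
g = 0.106 − 10.20/110.00 = 0.106 − 0.09273 = 0.01327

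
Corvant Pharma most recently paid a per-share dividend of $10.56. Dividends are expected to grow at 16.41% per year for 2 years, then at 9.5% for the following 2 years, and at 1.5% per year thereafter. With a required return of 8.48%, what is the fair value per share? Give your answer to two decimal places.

$228.33

Three-stage DDM. Project D₁…D_4; terminal Gordon value at t=4 with g = 0.015; discount at r = 0.0848.
D_1 = 12.2929
D_2 = 14.3102
D_3 = 15.6696
D_4 = 17.1582
TV_4 = 17.4156/(0.0848−0.015) = 249.5074
P₀ = Σ Dₜ/(1+r)ᵗ + TV_4/(1+r)^4 = 228.3279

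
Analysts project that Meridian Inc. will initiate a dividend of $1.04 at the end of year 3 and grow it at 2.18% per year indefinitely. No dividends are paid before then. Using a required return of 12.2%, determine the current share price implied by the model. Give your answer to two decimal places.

$8.24

Deferred-dividend DDM. At t=2 the remaining stream is a growing perpetuity with first payment D_3 = 1.04.
V_2 = D_3/(r−g) = 1.04/(0.122−0.0218) = 10.3792
P₀ = V_2/(1+r)^2 = 10.3792/(1+0.122)^2 = 8.2448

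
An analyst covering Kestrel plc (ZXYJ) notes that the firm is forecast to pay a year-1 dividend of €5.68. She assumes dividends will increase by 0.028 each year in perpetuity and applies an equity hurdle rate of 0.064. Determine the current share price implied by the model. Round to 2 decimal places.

€157.78

Gordon growth model: P₀ = D₁/(r − g), with D₁ = 5.68 given directly.
P₀ = 5.6800 / (0.064 − 0.028) = 5.6800 / 0.036 = 157.7778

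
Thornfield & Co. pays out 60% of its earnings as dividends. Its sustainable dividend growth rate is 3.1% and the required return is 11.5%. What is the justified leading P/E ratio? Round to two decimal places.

7.14

Justified leading P/E = b/(r−g) = 0.60/(0.115−0.031) = 7.1429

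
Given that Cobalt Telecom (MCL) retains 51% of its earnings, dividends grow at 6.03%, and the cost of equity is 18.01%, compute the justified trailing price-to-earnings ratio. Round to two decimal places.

Payout ratio b = 1 − 0.51 = 0.49.
Justified trailing P/E = b(1+g)/(r−g) = 0.49×(1+0.0603)/(0.1801−0.0603) = 4.3368

4.34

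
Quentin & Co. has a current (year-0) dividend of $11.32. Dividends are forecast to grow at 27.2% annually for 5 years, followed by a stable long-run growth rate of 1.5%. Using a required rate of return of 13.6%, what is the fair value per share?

$247.62

Two-stage DDM. Project D₁…D_5 at 0.272, terminal growth 0.015, discount at r = 0.136.
D_1 = 14.3990
D_2 = 18.3156
D_3 = 23.2974
D_4 = 29.6343
D_5 = 37.6948
Terminal value at t=5: TV = D_6/(r−g) = 38.2603/(0.136−0.015) = 316.2006
P₀ = 14.3990/(1+0.136)^1 + 18.3156/(1+0.136)^2 + 23.2974/(1+0.136)^3 + 29.6343/(1+0.136)^4 + 37.6948/(1+0.136)^5 + 316.2006/(1+0.136)^5 = 247.6150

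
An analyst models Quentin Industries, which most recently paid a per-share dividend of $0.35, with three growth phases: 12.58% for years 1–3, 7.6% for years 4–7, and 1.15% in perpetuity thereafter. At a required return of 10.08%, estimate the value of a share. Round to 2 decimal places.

$6.38

Three-stage DDM. Project D₁…D_7; terminal Gordon value at t=7 with g = 0.0115; discount at r = 0.1008.
D_1 = 0.3940
D_2 = 0.4436
D_3 = 0.4994
D_4 = 0.5374
D_5 = 0.5782
D_6 = 0.6221
D_7 = 0.6694
TV_7 = 0.6771/(0.1008−0.0115) = 7.5826
P₀ = Σ Dₜ/(1+r)ᵗ + TV_7/(1+r)^7 = 6.3848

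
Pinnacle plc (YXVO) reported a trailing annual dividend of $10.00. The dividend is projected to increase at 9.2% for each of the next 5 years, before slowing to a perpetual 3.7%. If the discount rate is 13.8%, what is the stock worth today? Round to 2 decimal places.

$127.79

Two-stage DDM. Project D₁…D_5 at 0.092, terminal growth 0.037, discount at r = 0.138.
D_1 = 10.9200
D_2 = 11.9246
D_3 = 13.0217
D_4 = 14.2197
D_5 = 15.5279
Terminal value at t=5: TV = D_6/(r−g) = 16.1024/(0.138−0.037) = 159.4302
P₀ = 10.9200/(1+0.138)^1 + 11.9246/(1+0.138)^2 + 13.0217/(1+0.138)^3 + 14.2197/(1+0.138)^4 + 15.5279/(1+0.138)^5 + 159.4302/(1+0.138)^5 = 127.7870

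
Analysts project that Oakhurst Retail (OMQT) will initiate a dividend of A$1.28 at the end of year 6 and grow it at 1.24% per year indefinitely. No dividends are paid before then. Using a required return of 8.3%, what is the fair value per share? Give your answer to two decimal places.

A$12.17

Deferred-dividend DDM. At t=5 the remaining stream is a growing perpetuity with first payment D_6 = 1.28.
V_5 = D_6/(r−g) = 1.28/(0.083−0.0124) = 18.1303
P₀ = V_5/(1+r)^5 = 18.1303/(1+0.083)^5 = 12.1692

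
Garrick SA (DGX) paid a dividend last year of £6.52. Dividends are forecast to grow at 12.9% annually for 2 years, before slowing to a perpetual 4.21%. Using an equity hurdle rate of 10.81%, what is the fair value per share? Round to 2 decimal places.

£120.28

Two-stage DDM. Project D₁…D_2 at 0.129, terminal growth 0.0421, discount at r = 0.1081.
D_1 = 7.3611
D_2 = 8.3107
Terminal value at t=2: TV = D_3/(r−g) = 8.6605/(0.1081−0.0421) = 131.2203
P₀ = 7.3611/(1+0.1081)^1 + 8.3107/(1+0.1081)^2 + 131.2203/(1+0.1081)^2 = 120.2781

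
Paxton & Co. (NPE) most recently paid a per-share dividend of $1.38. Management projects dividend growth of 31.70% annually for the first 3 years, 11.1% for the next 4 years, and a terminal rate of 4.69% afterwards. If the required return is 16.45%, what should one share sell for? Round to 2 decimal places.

$27.15

Three-stage DDM. Project D₁…D_7; terminal Gordon value at t=7 with g = 0.0469; discount at r = 0.1645.
D_1 = 1.8175
D_2 = 2.3936
D_3 = 3.1524
D_4 = 3.5023
D_5 = 3.8910
D_6 = 4.3229
D_7 = 4.8028
TV_7 = 5.0280/(0.1645−0.0469) = 42.7554
P₀ = Σ Dₜ/(1+r)ᵗ + TV_7/(1+r)^7 = 27.1548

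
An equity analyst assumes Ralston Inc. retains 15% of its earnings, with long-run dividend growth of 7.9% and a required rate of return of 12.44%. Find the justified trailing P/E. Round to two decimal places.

20.20

Payout ratio b = 1 − 0.15 = 0.85.
Justified trailing P/E = b(1+g)/(r−g) = 0.85×(1+0.079)/(0.1244−0.079) = 20.2015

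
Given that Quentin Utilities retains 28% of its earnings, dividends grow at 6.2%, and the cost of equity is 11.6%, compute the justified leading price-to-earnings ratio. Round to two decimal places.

13.33

Payout ratio b = 1 − 0.28 = 0.72.
Justified leading P/E = b/(r−g) = 0.72/(0.116−0.062) = 13.3333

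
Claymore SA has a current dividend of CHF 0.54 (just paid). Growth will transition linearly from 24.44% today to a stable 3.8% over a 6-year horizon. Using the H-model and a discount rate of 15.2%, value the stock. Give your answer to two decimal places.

CHF 7.85

H-model: P₀ = D₀[(1+g_L) + H(g_S−g_L)]/(r−g_L), with H = 6/2 = 3.
P₀ = 0.54 × [(1+0.038) + 3×(0.2444−0.038)] / (0.152−0.038)
   = 0.54 × 1.6572 / 0.114 = 7.8499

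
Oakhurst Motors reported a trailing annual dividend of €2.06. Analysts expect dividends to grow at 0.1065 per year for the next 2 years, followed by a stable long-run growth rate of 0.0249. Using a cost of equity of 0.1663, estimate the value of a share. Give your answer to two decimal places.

Two-stage DDM. Project D₁…D_2 at 0.1065, terminal growth 0.0249, discount at r = 0.1663.
D_1 = 2.2794
D_2 = 2.5221
Terminal value at t=2: TV = D_3/(r−g) = 2.5849/(0.1663−0.0249) = 18.2811
P₀ = 2.2794/(1+0.1663)^1 + 2.5221/(1+0.1663)^2 + 18.2811/(1+0.1663)^2 = 17.2480

€17.25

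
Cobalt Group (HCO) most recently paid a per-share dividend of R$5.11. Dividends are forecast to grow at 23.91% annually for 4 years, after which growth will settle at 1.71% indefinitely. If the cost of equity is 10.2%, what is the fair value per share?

Two-stage DDM. Project D₁…D_4 at 0.2391, terminal growth 0.0171, discount at r = 0.102.
D_1 = 6.3318
D_2 = 7.8457
D_3 = 9.7216
D_4 = 12.0461
Terminal value at t=4: TV = D_5/(r−g) = 12.2521/(0.102−0.0171) = 144.3119
P₀ = 6.3318/(1+0.102)^1 + 7.8457/(1+0.102)^2 + 9.7216/(1+0.102)^3 + 12.0461/(1+0.102)^4 + 144.3119/(1+0.102)^4 = 125.4921

R$125.49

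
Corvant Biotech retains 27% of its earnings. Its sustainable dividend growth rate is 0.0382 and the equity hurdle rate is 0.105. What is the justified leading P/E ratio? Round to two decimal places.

10.93

Payout ratio b = 1 − 0.27 = 0.73.
Justified leading P/E = b/(r−g) = 0.73/(0.105−0.0382) = 10.9281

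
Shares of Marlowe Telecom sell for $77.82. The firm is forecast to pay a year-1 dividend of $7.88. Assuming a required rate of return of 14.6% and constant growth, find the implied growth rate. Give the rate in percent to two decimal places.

4.47%

From P₀ = D₁/(r − g), the implied growth is g = r − D₁/P₀.
g = 0.146 − 7.88/77.82 = 0.146 − 0.10126 = 0.04474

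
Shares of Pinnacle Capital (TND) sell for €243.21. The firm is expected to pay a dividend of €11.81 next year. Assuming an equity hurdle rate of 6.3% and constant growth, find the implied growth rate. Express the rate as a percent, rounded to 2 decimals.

From P₀ = D₁/(r − g), the implied growth is g = r − D₁/P₀.
g = 0.063 − 11.81/243.21 = 0.063 − 0.04856 = 0.01444

1.44%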